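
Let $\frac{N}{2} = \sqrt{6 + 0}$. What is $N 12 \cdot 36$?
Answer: $864 \sqrt{6} \approx 2116.4$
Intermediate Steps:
$N = 2 \sqrt{6}$ ($N = 2 \sqrt{6 + 0} = 2 \sqrt{6} \approx 4.899$)
$N 12 \cdot 36 = 2 \sqrt{6} \cdot 12 \cdot 36 = 24 \sqrt{6} \cdot 36 = 864 \sqrt{6}$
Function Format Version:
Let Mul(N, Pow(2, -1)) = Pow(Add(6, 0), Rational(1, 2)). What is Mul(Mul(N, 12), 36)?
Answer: Mul(864, Pow(6, Rational(1, 2))) ≈ 2116.4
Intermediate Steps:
N = Mul(2, Pow(6, Rational(1, 2))) (N = Mul(2, Pow(Add(6, 0), Rational(1, 2))) = Mul(2, Pow(6, Rational(1, 2))) ≈ 4.8990)
Mul(Mul(N, 12), 36) = Mul(Mul(Mul(2, Pow(6, Rational(1, 2))), 12), 36) = Mul(Mul(24, Pow(6, Rational(1, 2))), 36) = Mul(864, Pow(6, Rational(1, 2)))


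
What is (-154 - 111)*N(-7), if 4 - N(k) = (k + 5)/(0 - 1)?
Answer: -530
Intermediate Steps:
N(k) = 9 + k (N(k) = 4 - (k + 5)/(0 - 1) = 4 - (5 + k)/(-1) = 4 - (5 + k)*(-1) = 4 - (-5 - k) = 4 + (5 + k) = 9 + k)
(-154 - 111)*N(-7) = (-154 - 111)*(9 - 7) = -265*2 = -530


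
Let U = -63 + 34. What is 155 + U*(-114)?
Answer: 3461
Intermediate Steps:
U = -29
155 + U*(-114) = 155 - 29*(-114) = 155 + 3306 = 3461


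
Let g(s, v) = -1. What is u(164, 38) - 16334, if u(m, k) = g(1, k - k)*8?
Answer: -16342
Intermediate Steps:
u(m, k) = -8 (u(m, k) = -1*8 = -8)
u(164, 38) - 16334 = -8 - 16334 = -16342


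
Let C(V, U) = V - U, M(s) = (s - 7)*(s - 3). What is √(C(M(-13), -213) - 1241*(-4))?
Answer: √5497 ≈ 74.142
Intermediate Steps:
M(s) = (-7 + s)*(-3 + s)
√(C(M(-13), -213) - 1241*(-4)) = √(((21 + (-13)² - 10*(-13)) - 1*(-213)) - 1241*(-4)) = √(((21 + 169 + 130) + 213) + 4964) = √((320 + 213) + 4964) = √(533 + 4964) = √5497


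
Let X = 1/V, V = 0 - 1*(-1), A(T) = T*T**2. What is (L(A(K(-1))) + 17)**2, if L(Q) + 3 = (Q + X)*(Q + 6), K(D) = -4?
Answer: 13454224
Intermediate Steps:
A(T) = T**3
V = 1 (V = 0 + 1 = 1)
X = 1 (X = 1/1 = 1)
L(Q) = -3 + (1 + Q)*(6 + Q) (L(Q) = -3 + (Q + 1)*(Q + 6) = -3 + (1 + Q)*(6 + Q))
(L(A(K(-1))) + 17)**2 = ((3 + ((-4)**3)**2 + 7*(-4)**3) + 17)**2 = ((3 + (-64)**2 + 7*(-64)) + 17)**2 = ((3 + 4096 - 448) + 17)**2 = (3651 + 17)**2 = 3668**2 = 13454224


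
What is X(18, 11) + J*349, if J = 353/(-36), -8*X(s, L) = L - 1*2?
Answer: -246475/72 ≈ -3423.3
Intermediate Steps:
X(s, L) = ¼ - L/8 (X(s, L) = -(L - 1*2)/8 = -(L - 2)/8 = -(-2 + L)/8 = ¼ - L/8)
J = -353/36 (J = 353*(-1/36) = -353/36 ≈ -9.8056)
X(18, 11) + J*349 = (¼ - ⅛*11) - 353/36*349 = (¼ - 11/8) - 123197/36 = -9/8 - 123197/36 = -246475/72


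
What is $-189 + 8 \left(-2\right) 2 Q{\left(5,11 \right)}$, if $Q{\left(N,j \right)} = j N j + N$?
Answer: $-19709$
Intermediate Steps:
$Q{\left(N,j \right)} = N + N j^{2}$ ($Q{\left(N,j \right)} = N j j + N = N j^{2} + N = N + N j^{2}$)
$-189 + 8 \left(-2\right) 2 Q{\left(5,11 \right)} = -189 + 8 \left(-2\right) 2 \cdot 5 \left(1 + 11^{2}\right) = -189 + \left(-16\right) 2 \cdot 5 \left(1 + 121\right) = -189 - 32 \cdot 5 \cdot 122 = -189 - 19520 = -19709$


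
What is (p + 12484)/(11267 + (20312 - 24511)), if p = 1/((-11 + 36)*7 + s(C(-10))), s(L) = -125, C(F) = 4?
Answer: 208067/117800 ≈ 1.7663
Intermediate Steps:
p = 1/50 (p = 1/((-11 + 36)*7 - 125) = 1/(25*7 - 125) = 1/(175 - 125) = 1/50 ≈ 0.020000)
(p + 12484)/(11267 + (20312 - 24511)) = (1/50 + 12484)/(11267 + (20312 - 24511)) = 624201/(50*(11267 - 4199)) = (624201/50)/7068 = (624201/50)*(1/7068) = 208067/117800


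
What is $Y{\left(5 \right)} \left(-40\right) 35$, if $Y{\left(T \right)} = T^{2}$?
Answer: $-35000$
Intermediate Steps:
$Y{\left(5 \right)} \left(-40\right) 35 = 5^{2} \left(-40\right) 35 = 25 \left(-40\right) 35 = \left(-1000\right) 35 = -35000$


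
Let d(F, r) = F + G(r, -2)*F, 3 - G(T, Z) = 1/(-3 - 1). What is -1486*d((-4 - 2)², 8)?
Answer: -227358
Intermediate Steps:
G(T, Z) = 13/4 (G(T, Z) = 3 - 1/(-3 - 1) = 3 - 1/(-4) = 3 - 1*(-¼) = 3 + ¼ = 13/4)
d(F, r) = 17*F/4 (d(F, r) = F + 13*F/4 = 17*F/4)
-1486*d((-4 - 2)², 8) = -12631*(-4 - 2)²/2 = -12631*(-6)²/2 = -12631*36/2 = -1486*153 = -227358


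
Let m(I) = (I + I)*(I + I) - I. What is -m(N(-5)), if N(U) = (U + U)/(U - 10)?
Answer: -10/9 ≈ -1.1111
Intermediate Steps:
N(U) = 2*U/(-10 + U) (N(U) = (2*U)/(-10 + U) = 2*U/(-10 + U))
m(I) = -I + 4*I² (m(I) = (2*I)*(2*I) - I = 4*I² - I = -I + 4*I²)
-m(N(-5)) = -2*(-5)/(-10 - 5)*(-1 + 4*(2*(-5)/(-10 - 5))) = -2*(-5)/(-15)*(-1 + 4*(2*(-5)/(-15))) = -2*(-5)*(-1/15)*(-1 + 4*(2*(-5)*(-1/15))) = -2*(-1 + 4*(⅔))/3 = -2*(-1 + 8/3)/3 = -2*5/(3*3) = -1*10/9 = -10/9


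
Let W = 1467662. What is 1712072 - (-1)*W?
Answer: 3179734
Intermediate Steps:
1712072 - (-1)*W = 1712072 - (-1)*1467662 = 1712072 - 1*(-1467662) = 1712072 + 1467662 = 3179734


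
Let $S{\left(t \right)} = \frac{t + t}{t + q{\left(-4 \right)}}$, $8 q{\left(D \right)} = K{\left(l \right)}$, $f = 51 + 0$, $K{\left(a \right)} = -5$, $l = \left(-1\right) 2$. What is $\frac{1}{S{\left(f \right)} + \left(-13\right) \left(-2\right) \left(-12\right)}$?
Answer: $- \frac{403}{124920} \approx -0.0032261$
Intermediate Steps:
$l = -2$
$f = 51$
$q{\left(D \right)} = - \frac{5}{8}$ ($q{\left(D \right)} = \frac{1}{8} \left(-5\right) = - \frac{5}{8}$)
$S{\left(t \right)} = \frac{2 t}{- \frac{5}{8} + t}$ ($S{\left(t \right)} = \frac{t + t}{t - \frac{5}{8}} = \frac{2 t}{- \frac{5}{8} + t}$)
$\frac{1}{S{\left(f \right)} + \left(-13\right) \left(-2\right) \left(-12\right)} = \frac{1}{16 \cdot 51 \frac{1}{-5 + 8 \cdot 51} + \left(-13\right) \left(-2\right) \left(-12\right)} = \frac{1}{16 \cdot 51 \frac{1}{-5 + 408} + 26 \left(-12\right)} = \frac{1}{16 \cdot 51 \cdot \frac{1}{403} - 312} = \frac{1}{\frac{816}{403} - 312} = \frac{1}{- \frac{124920}{403}} = - \frac{403}{124920}$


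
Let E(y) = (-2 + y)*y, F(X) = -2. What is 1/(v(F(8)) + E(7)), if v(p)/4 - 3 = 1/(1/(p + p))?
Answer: 1/31 ≈ 0.032258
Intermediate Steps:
v(p) = 12 + 8*p (v(p) = 12 + 4/(1/(p + p)) = 12 + 4/(1/(2*p)) = 12 + 4/((1/(2*p))) = 12 + 4*(2*p) = 12 + 8*p)
E(y) = y*(-2 + y)
1/(v(F(8)) + E(7)) = 1/((12 + 8*(-2)) + 7*(-2 + 7)) = 1/((12 - 16) + 7*5) = 1/(-4 + 35) = 1/31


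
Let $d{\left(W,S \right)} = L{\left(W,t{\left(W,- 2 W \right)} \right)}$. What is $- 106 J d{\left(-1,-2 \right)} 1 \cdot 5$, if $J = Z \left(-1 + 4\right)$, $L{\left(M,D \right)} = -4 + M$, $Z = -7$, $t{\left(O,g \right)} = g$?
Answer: $-55650$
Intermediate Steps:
$d{\left(W,S \right)} = -4 + W$
$J = -21$ ($J = - 7 \left(-1 + 4\right) = \left(-7\right) 3 = -21$)
$- 106 J d{\left(-1,-2 \right)} 1 \cdot 5 = \left(-106\right) \left(-21\right) \left(-4 - 1\right) 1 \cdot 5 = 2226 \left(-5\right) 1 \cdot 5 = 2226 \left(\left(-5\right) 5\right) = 2226 \left(-25\right) = -55650$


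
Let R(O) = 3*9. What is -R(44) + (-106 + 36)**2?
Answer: 4873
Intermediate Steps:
R(O) = 27
-R(44) + (-106 + 36)**2 = -1*27 + (-106 + 36)**2 = -27 + (-70)**2 = -27 + 4900 = 4873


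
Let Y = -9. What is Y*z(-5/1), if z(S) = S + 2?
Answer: 27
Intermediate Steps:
z(S) = 2 + S
Y*z(-5/1) = -9*(2 - 5/1) = -9*(2 - 5*1) = -9*(2 - 5) = -9*(-3) = 27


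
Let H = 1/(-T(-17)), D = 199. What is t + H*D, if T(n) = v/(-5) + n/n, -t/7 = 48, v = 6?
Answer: 659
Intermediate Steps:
t = -336 (t = -7*48 = -336)
T(n) = -⅕ (T(n) = 6/(-5) + n/n = 6*(-⅕) + 1 = -6/5 + 1 = -⅕)
H = 5 (H = 1/(-1*(-⅕)) = 1/(⅕) = 5)
t + H*D = -336 + 5*199 = -336 + 995 = 659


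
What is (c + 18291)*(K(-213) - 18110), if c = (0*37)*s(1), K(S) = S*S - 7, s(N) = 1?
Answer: 498466332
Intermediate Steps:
K(S) = -7 + S² (K(S) = S² - 7 = -7 + S²)
c = 0 (c = (0*37)*1 = 0*1 = 0)
(c + 18291)*(K(-213) - 18110) = (0 + 18291)*((-7 + (-213)²) - 18110) = 18291*((-7 + 45369) - 18110) = 18291*(45362 - 18110) = 18291*27252 = 498466332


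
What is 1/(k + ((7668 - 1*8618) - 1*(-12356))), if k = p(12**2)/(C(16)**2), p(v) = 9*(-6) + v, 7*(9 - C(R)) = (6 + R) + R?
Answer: 125/1426632 ≈ 8.7619e-5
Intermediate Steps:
C(R) = 57/7 - 2*R/7 (C(R) = 9 - ((6 + R) + R)/7 = 9 - (6 + 2*R)/7 = 9 + (-6/7 - 2*R/7) = 57/7 - 2*R/7)
p(v) = -54 + v
k = 882/125 (k = (-54 + 12**2)/((57/7 - 2/7*16)**2) = (-54 + 144)/((57/7 - 32/7)**2) = 90/((25/7)**2) = 90/(625/49) = 90*(49/625) = 882/125 ≈ 7.0560)
1/(k + ((7668 - 1*8618) - 1*(-12356))) = 1/(882/125 + ((7668 - 1*8618) - 1*(-12356))) = 1/(882/125 + ((7668 - 8618) + 12356)) = 1/(882/125 + (-950 + 12356)) = 1/(882/125 + 11406) = 1/(1426632/125) = 125/1426632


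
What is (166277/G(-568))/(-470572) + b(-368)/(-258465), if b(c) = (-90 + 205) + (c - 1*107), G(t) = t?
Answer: 9279956491/4605586042976 ≈ 0.0020149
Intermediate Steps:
b(c) = 8 + c (b(c) = 115 + (c - 107) = 115 + (-107 + c) = 8 + c)
(166277/G(-568))/(-470572) + b(-368)/(-258465) = (166277/(-568))/(-470572) + (8 - 368)/(-258465) = (166277*(-1/568))*(-1/470572) - 360*(-1/258465) = -166277/568*(-1/470572) + 24/17231 = 166277/267284896 + 24/17231 = 9279956491/4605586042976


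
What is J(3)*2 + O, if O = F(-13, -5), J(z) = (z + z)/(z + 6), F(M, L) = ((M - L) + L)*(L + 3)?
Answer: 82/3 ≈ 27.333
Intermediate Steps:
F(M, L) = M*(3 + L)
J(z) = 2*z/(6 + z) (J(z) = (2*z)/(6 + z) = 2*z/(6 + z))
O = 26 (O = -13*(3 - 5) = -13*(-2) = 26)
J(3)*2 + O = (2*3/(6 + 3))*2 + 26 = (2*3/9)*2 + 26 = (2*3*(⅑))*2 + 26 = (⅔)*2 + 26 = 4/3 + 26 = 82/3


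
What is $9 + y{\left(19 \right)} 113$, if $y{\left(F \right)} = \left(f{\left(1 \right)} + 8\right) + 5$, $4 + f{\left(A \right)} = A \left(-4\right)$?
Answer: $574$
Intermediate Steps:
$f{\left(A \right)} = -4 - 4 A$ ($f{\left(A \right)} = -4 + A \left(-4\right) = -4 - 4 A$)
$y{\left(F \right)} = 5$ ($y{\left(F \right)} = \left(\left(-4 - 4\right) + 8\right) + 5 = \left(-8 + 8\right) + 5 = 0 + 5 = 5$)
$9 + y{\left(19 \right)} 113 = 9 + 5 \cdot 113 = 9 + 565 = 574$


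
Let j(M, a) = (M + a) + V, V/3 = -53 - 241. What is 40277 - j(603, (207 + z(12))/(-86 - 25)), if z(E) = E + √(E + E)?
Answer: 1500645/37 + 2*√6/111 ≈ 40558.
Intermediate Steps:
V = -882 (V = 3*(-53 - 241) = 3*(-294) = -882)
z(E) = E + √2*√E (z(E) = E + √(2*E) = E + √2*√E)
j(M, a) = -882 + M + a (j(M, a) = (M + a) - 882 = -882 + M + a)
40277 - j(603, (207 + z(12))/(-86 - 25)) = 40277 - (-882 + 603 + (207 + (12 + √2*√12))/(-86 - 25)) = 40277 - (-882 + 603 + (207 + (12 + √2*(2*√3)))/(-111)) = 40277 - (-882 + 603 + (207 + (12 + 2*√6))*(-1/111)) = 40277 - (-882 + 603 + (219 + 2*√6)*(-1/111)) = 40277 - (-882 + 603 + (-73/37 - 2*√6/111)) = 40277 - (-10396/37 - 2*√6/111) = 40277 + (10396/37 + 2*√6/111) = 1500645/37 + 2*√6/111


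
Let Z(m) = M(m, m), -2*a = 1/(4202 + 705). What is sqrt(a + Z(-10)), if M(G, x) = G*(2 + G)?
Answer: sqrt(7705157866)/9814 ≈ 8.9443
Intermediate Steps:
a = -1/9814 (a = -1/(2*(4202 + 705)) = -1/2/4907 = -1/2*1/4907 = -1/9814 ≈ -0.00010190)
Z(m) = m*(2 + m)
sqrt(a + Z(-10)) = sqrt(-1/9814 - 10*(2 - 10)) = sqrt(-1/9814 - 10*(-8)) = sqrt(-1/9814 + 80) = sqrt(785119/9814) = sqrt(7705157866)/9814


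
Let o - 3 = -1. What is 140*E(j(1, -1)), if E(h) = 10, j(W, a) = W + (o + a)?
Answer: 1400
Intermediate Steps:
o = 2 (o = 3 - 1 = 2)
j(W, a) = 2 + W + a (j(W, a) = W + (2 + a) = 2 + W + a)
140*E(j(1, -1)) = 140*10 = 1400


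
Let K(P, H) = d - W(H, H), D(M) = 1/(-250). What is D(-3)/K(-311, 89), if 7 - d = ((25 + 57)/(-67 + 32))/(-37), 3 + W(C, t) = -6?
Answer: -259/1031900 ≈ -0.00025099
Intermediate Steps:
D(M) = -1/250
W(C, t) = -9 (W(C, t) = -3 - 6 = -9)
d = 8983/1295 (d = 7 - (25 + 57)/(-67 + 32)/(-37) = 7 - 82/(-35)*(-1)/37 = 7 - 82*(-1/35)*(-1)/37 = 7 - (-82)*(-1)/(35*37) = 7 - 1*82/1295 = 7 - 82/1295 = 8983/1295 ≈ 6.9367)
K(P, H) = 20638/1295 (K(P, H) = 8983/1295 - 1*(-9) = 8983/1295 + 9 = 20638/1295)
D(-3)/K(-311, 89) = -1/(250*20638/1295) = -1/250*1295/20638 = -259/1031900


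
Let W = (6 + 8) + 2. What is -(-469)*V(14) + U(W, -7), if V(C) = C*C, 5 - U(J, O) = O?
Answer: 91936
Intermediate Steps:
W = 16 (W = 14 + 2 = 16)
U(J, O) = 5 - O
V(C) = C²
-(-469)*V(14) + U(W, -7) = -(-469)*14² + (5 - 1*(-7)) = -(-469)*196 + (5 + 7) = -469*(-196) + 12 = 91924 + 12 = 91936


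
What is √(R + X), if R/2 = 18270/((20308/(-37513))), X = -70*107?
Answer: I*√1932854439845/5077 ≈ 273.84*I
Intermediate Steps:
X = -7490
R = -342681255/5077 (R = 2*(18270/((20308/(-37513)))) = 2*(18270/((20308*(-1/37513)))) = 2*(18270/(-20308/37513)) = 2*(18270*(-37513/20308)) = 2*(-342681255/10154) = -342681255/5077 ≈ -67497.)
√(R + X) = √(-342681255/5077 - 7490) = √(-380707985/5077) = I*√1932854439845/5077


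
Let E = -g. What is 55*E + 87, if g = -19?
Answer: 1132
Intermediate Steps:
E = 19 (E = -1*(-19) = 19)
55*E + 87 = 55*19 + 87 = 1045 + 87 = 1132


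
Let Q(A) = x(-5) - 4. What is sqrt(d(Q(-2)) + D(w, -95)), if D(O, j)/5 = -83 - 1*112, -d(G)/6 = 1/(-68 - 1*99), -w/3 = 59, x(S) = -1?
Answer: 3*I*sqrt(3021197)/167 ≈ 31.224*I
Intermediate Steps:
w = -177 (w = -3*59 = -177)
Q(A) = -5 (Q(A) = -1 - 4 = -5)
d(G) = 6/167 (d(G) = -6/(-68 - 1*99) = -6/(-68 - 99) = -6/(-167) = -6*(-1/167) = 6/167)
D(O, j) = -975 (D(O, j) = 5*(-83 - 1*112) = 5*(-83 - 112) = 5*(-195) = -975)
sqrt(d(Q(-2)) + D(w, -95)) = sqrt(6/167 - 975) = sqrt(-162819/167) = 3*I*sqrt(3021197)/167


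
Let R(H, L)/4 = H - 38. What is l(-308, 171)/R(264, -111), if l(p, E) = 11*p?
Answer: -847/226 ≈ -3.7478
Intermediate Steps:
R(H, L) = -152 + 4*H (R(H, L) = 4*(H - 38) = 4*(-38 + H) = -152 + 4*H)
l(-308, 171)/R(264, -111) = (11*(-308))/(-152 + 4*264) = -3388/(-152 + 1056) = -3388/904 = -3388*1/904 = -847/226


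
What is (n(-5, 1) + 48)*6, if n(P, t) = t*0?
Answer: 288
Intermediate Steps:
n(P, t) = 0
(n(-5, 1) + 48)*6 = (0 + 48)*6 = 48*6 = 288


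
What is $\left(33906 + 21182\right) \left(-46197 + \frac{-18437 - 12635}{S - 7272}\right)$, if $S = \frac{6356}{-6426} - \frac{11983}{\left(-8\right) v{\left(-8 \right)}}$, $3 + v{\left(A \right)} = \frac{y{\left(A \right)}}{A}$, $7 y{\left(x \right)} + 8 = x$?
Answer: $- \frac{1389200924846489040}{545923283} \approx -2.5447 \cdot 10^{9}$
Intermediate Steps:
$y{\left(x \right)} = - \frac{8}{7} + \frac{x}{7}$
$v{\left(A \right)} = -3 + \frac{- \frac{8}{7} + \frac{A}{7}}{A}$
$S = - \frac{38570387}{69768}$ ($S = \frac{6356}{-6426} - \frac{11983}{\left(-8\right) \frac{4 \left(-2 - -40\right)}{7 \left(-8\right)}} = 6356 \left(- \frac{1}{6426}\right) - \frac{11983}{\left(-8\right) \frac{4}{7} \left(- \frac{1}{8}\right) \left(-2 + 40\right)} = - \frac{454}{459} - \frac{11983}{\left(-8\right) \frac{4}{7} \left(- \frac{1}{8}\right) 38} = - \frac{454}{459} - \frac{11983}{\left(-8\right) \left(- \frac{19}{7}\right)} = - \frac{454}{459} - \frac{11983}{\frac{152}{7}} = - \frac{454}{459} - \frac{83881}{152} = - \frac{38570387}{69768} \approx -552.84$)
$\left(33906 + 21182\right) \left(-46197 + \frac{-18437 - 12635}{S - 7272}\right) = \left(33906 + 21182\right) \left(-46197 + \frac{-18437 - 12635}{- \frac{38570387}{69768} - 7272}\right) = 55088 \left(-46197 - \frac{31072}{- \frac{545923283}{69768}}\right) = 55088 \left(-46197 - - \frac{2167831296}{545923283}\right) = 55088 \left(-46197 + \frac{2167831296}{545923283}\right) = 55088 \left(- \frac{25217850073455}{545923283}\right) = - \frac{1389200924846489040}{545923283}$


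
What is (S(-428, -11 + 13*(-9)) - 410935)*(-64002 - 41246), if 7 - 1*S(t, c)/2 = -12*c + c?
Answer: 43544991776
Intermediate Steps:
S(t, c) = 14 + 22*c (S(t, c) = 14 - 2*(-12*c + c) = 14 - (-22)*c = 14 + 22*c)
(S(-428, -11 + 13*(-9)) - 410935)*(-64002 - 41246) = ((14 + 22*(-11 + 13*(-9))) - 410935)*(-64002 - 41246) = ((14 + 22*(-11 - 117)) - 410935)*(-105248) = ((14 + 22*(-128)) - 410935)*(-105248) = ((14 - 2816) - 410935)*(-105248) = (-2802 - 410935)*(-105248) = -413737*(-105248) = 43544991776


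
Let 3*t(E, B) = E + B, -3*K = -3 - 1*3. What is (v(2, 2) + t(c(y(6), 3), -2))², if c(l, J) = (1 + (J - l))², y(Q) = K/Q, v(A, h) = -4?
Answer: 25/729 ≈ 0.034294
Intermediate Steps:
K = 2 (K = -(-3 - 1*3)/3 = -(-3 - 3)/3 = -⅓*(-6) = 2)
y(Q) = 2/Q
c(l, J) = (1 + J - l)²
t(E, B) = B/3 + E/3 (t(E, B) = (E + B)/3 = (B + E)/3 = B/3 + E/3)
(v(2, 2) + t(c(y(6), 3), -2))² = (-4 + ((⅓)*(-2) + (1 + 3 - 2/6)²/3))² = (-4 + (-⅔ + (1 + 3 - 2/6)²/3))² = (-4 + (-⅔ + (1 + 3 - 1*⅓)²/3))² = (-4 + (-⅔ + (1 + 3 - ⅓)²/3))² = (-4 + (-⅔ + (11/3)²/3))² = (-4 + (-⅔ + (⅓)*(121/9)))² = (-4 + (-⅔ + 121/27))² = (-4 + 103/27)² = (-5/27)² = 25/729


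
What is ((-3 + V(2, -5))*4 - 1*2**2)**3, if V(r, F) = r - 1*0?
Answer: -512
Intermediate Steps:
V(r, F) = r (V(r, F) = r + 0 = r)
((-3 + V(2, -5))*4 - 1*2**2)**3 = ((-3 + 2)*4 - 1*2**2)**3 = (-1*4 - 1*4)**3 = (-4 - 4)**3 = (-8)**3 = -512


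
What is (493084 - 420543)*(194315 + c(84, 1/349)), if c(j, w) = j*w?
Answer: 4919441834279/349 ≈ 1.4096e+10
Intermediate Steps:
(493084 - 420543)*(194315 + c(84, 1/349)) = (493084 - 420543)*(194315 + 84/349) = 72541*(194315 + 84*(1/349)) = 72541*(194315 + 84/349) = 72541*(67816019/349) = 4919441834279/349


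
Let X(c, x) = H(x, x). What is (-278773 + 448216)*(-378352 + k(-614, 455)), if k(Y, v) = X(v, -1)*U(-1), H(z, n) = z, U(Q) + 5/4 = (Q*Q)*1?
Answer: -256436222301/4 ≈ -6.4109e+10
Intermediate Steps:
U(Q) = -5/4 + Q² (U(Q) = -5/4 + (Q*Q)*1 = -5/4 + Q²*1 = -5/4 + Q²)
X(c, x) = x
k(Y, v) = ¼ (k(Y, v) = -(-5/4 + (-1)²) = -(-5/4 + 1) = -1*(-¼) = ¼)
(-278773 + 448216)*(-378352 + k(-614, 455)) = (-278773 + 448216)*(-378352 + ¼) = 169443*(-1513407/4) = -256436222301/4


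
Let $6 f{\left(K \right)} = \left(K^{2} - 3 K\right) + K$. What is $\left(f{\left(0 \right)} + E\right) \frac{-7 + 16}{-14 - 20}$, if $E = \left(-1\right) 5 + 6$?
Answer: $- \frac{9}{34} \approx -0.26471$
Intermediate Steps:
$E = 1$ ($E = -5 + 6 = 1$)
$f{\left(K \right)} = - \frac{K}{3} + \frac{K^{2}}{6}$ ($f{\left(K \right)} = \frac{\left(K^{2} - 3 K\right) + K}{6} = \frac{K^{2} - 2 K}{6} = - \frac{K}{3} + \frac{K^{2}}{6}$)
$\left(f{\left(0 \right)} + E\right) \frac{-7 + 16}{-14 - 20} = \left(\frac{1}{6} \cdot 0 \left(-2 + 0\right) + 1\right) \frac{-7 + 16}{-14 - 20} = \left(\frac{1}{6} \cdot 0 \left(-2\right) + 1\right) \frac{9}{-34} = \left(0 + 1\right) 9 \left(- \frac{1}{34}\right) = 1 \left(- \frac{9}{34}\right) = - \frac{9}{34}$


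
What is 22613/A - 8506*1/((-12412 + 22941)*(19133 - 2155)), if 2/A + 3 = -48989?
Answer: -49510466155244941/89380681 ≈ -5.5393e+8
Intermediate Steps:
A = -1/24496 (A = 2/(-3 - 48989) = 2/(-48992) = 2*(-1/48992) = -1/24496 ≈ -4.0823e-5)
22613/A - 8506*1/((-12412 + 22941)*(19133 - 2155)) = 22613/(-1/24496) - 8506*1/((-12412 + 22941)*(19133 - 2155)) = 22613*(-24496) - 8506/(10529*16978) = -553928048 - 8506/178761362 = -553928048 - 8506*1/178761362 = -553928048 - 4253/89380681 = -49510466155244941/89380681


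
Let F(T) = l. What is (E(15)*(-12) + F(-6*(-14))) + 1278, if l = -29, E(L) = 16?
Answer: 1057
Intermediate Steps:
F(T) = -29
(E(15)*(-12) + F(-6*(-14))) + 1278 = (16*(-12) - 29) + 1278 = (-192 - 29) + 1278 = -221 + 1278 = 1057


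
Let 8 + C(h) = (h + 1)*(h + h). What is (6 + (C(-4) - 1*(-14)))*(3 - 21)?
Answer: -648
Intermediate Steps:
C(h) = -8 + 2*h*(1 + h) (C(h) = -8 + (h + 1)*(h + h) = -8 + (1 + h)*(2*h) = -8 + 2*h*(1 + h))
(6 + (C(-4) - 1*(-14)))*(3 - 21) = (6 + ((-8 + 2*(-4) + 2*(-4)**2) - 1*(-14)))*(3 - 21) = (6 + ((-8 - 8 + 2*16) + 14))*(-18) = (6 + ((-8 - 8 + 32) + 14))*(-18) = (6 + (16 + 14))*(-18) = (6 + 30)*(-18) = 36*(-18) = -648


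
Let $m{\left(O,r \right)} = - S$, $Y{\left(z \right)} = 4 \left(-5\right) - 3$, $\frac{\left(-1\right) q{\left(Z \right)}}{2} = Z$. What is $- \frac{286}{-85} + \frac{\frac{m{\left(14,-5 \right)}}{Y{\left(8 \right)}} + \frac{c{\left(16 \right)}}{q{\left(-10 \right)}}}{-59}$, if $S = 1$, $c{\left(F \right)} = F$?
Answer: $\frac{386453}{115345} \approx 3.3504$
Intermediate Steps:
$q{\left(Z \right)} = - 2 Z$
$Y{\left(z \right)} = -23$ ($Y{\left(z \right)} = -20 - 3 = -23$)
$m{\left(O,r \right)} = -1$ ($m{\left(O,r \right)} = \left(-1\right) 1 = -1$)
$- \frac{286}{-85} + \frac{\frac{m{\left(14,-5 \right)}}{Y{\left(8 \right)}} + \frac{c{\left(16 \right)}}{q{\left(-10 \right)}}}{-59} = - \frac{286}{-85} + \frac{- \frac{1}{-23} + \frac{16}{\left(-2\right) \left(-10\right)}}{-59} = \left(-286\right) \left(- \frac{1}{85}\right) + \left(\left(-1\right) \left(- \frac{1}{23}\right) + \frac{16}{20}\right) \left(- \frac{1}{59}\right) = \frac{286}{85} + \left(\frac{1}{23} + 16 \cdot \frac{1}{20}\right) \left(- \frac{1}{59}\right) = \frac{286}{85} + \left(\frac{1}{23} + \frac{4}{5}\right) \left(- \frac{1}{59}\right) = \frac{286}{85} + \frac{97}{115} \left(- \frac{1}{59}\right) = \frac{286}{85} - \frac{97}{6785} = \frac{386453}{115345}$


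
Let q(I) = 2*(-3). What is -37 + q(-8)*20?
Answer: -157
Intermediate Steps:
q(I) = -6
-37 + q(-8)*20 = -37 - 6*20 = -37 - 120 = -157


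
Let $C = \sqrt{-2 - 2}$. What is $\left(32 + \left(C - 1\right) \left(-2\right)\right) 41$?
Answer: $1394 - 164 i \approx 1394.0 - 164.0 i$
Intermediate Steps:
$C = 2 i$ ($C = \sqrt{-4} = 2 i \approx 2.0 i$)
$\left(32 + \left(C - 1\right) \left(-2\right)\right) 41 = \left(32 + \left(2 i - 1\right) \left(-2\right)\right) 41 = \left(32 + \left(-1 + 2 i\right) \left(-2\right)\right) 41 = \left(32 + \left(2 - 4 i\right)\right) 41 = \left(34 - 4 i\right) 41 = 1394 - 164 i$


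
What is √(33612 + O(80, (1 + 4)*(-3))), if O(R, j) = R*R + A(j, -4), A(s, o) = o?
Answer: 2*√10002 ≈ 200.02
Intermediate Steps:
O(R, j) = -4 + R² (O(R, j) = R*R - 4 = R² - 4 = -4 + R²)
√(33612 + O(80, (1 + 4)*(-3))) = √(33612 + (-4 + 80²)) = √(33612 + (-4 + 6400)) = √(33612 + 6396) = √40008 = 2*√10002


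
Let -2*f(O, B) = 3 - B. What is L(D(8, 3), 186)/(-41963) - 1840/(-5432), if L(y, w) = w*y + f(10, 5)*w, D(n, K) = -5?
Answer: 10156666/28492877 ≈ 0.35646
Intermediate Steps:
f(O, B) = -3/2 + B/2 (f(O, B) = -(3 - B)/2 = -3/2 + B/2)
L(y, w) = w + w*y (L(y, w) = w*y + (-3/2 + (1/2)*5)*w = w*y + (-3/2 + 5/2)*w = w*y + 1*w = w*y + w = w + w*y)
L(D(8, 3), 186)/(-41963) - 1840/(-5432) = (186*(1 - 5))/(-41963) - 1840/(-5432) = (186*(-4))*(-1/41963) - 1840*(-1/5432) = -744*(-1/41963) + 230/679 = 744/41963 + 230/679 = 10156666/28492877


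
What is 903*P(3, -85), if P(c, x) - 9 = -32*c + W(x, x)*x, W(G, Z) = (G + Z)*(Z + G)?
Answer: -2218298061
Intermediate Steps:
W(G, Z) = (G + Z)² (W(G, Z) = (G + Z)*(G + Z) = (G + Z)²)
P(c, x) = 9 - 32*c + 4*x³ (P(c, x) = 9 + (-32*c + (x + x)²*x) = 9 + (-32*c + (2*x)²*x) = 9 + (-32*c + (4*x²)*x) = 9 + (-32*c + 4*x³) = 9 - 32*c + 4*x³)
903*P(3, -85) = 903*(9 - 32*3 + 4*(-85)³) = 903*(9 - 96 + 4*(-614125)) = 903*(9 - 96 - 2456500) = 903*(-2456587) = -2218298061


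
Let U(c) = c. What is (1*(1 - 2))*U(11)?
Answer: -11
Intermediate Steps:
(1*(1 - 2))*U(11) = (1*(1 - 2))*11 = (1*(-1))*11 = -1*11 = -11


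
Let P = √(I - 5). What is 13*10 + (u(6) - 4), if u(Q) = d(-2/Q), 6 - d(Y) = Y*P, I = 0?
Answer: 132 + I*√5/3 ≈ 132.0 + 0.74536*I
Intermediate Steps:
P = I*√5 (P = √(0 - 5) = √(-5) = I*√5 ≈ 2.2361*I)
d(Y) = 6 - I*Y*√5 (d(Y) = 6 - Y*I*√5 = 6 - I*Y*√5)
u(Q) = 6 + 2*I*√5/Q (u(Q) = 6 - I*(-2/Q)*√5 = 6 + 2*I*√5/Q)
13*10 + (u(6) - 4) = 13*10 + ((6 + 2*I*√5/6) - 4) = 130 + ((6 + 2*I*√5*(⅙)) - 4) = 130 + ((6 + I*√5/3) - 4) = 130 + (2 + I*√5/3) = 132 + I*√5/3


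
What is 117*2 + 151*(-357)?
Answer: -53673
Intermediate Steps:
117*2 + 151*(-357) = 234 - 53907 = -53673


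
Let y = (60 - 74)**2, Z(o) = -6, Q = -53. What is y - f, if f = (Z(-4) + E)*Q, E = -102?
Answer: -5528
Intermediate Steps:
y = 196 (y = (-14)**2 = 196)
f = 5724 (f = (-6 - 102)*(-53) = -108*(-53) = 5724)
y - f = 196 - 1*5724 = 196 - 5724 = -5528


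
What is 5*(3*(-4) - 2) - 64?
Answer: -134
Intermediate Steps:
5*(3*(-4) - 2) - 64 = 5*(-12 - 2) - 64 = 5*(-14) - 64 = -70 - 64 = -134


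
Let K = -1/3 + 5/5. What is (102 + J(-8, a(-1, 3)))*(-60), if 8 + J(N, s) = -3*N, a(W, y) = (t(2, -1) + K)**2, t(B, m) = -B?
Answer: -7080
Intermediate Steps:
K = 2/3 (K = -1*1/3 + 5*(1/5) = -1/3 + 1 = 2/3 ≈ 0.66667)
a(W, y) = 16/9 (a(W, y) = (-1*2 + 2/3)**2 = (-2 + 2/3)**2 = (-4/3)**2 = 16/9)
J(N, s) = -8 - 3*N
(102 + J(-8, a(-1, 3)))*(-60) = (102 + (-8 - 3*(-8)))*(-60) = (102 + (-8 + 24))*(-60) = (102 + 16)*(-60) = 118*(-60) = -7080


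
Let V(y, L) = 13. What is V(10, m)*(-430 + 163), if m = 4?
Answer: -3471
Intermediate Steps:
V(10, m)*(-430 + 163) = 13*(-430 + 163) = 13*(-267) = -3471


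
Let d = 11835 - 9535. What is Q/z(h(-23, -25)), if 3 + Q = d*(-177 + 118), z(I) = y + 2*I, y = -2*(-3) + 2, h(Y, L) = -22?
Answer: 135703/36 ≈ 3769.5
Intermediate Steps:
d = 2300
y = 8 (y = 6 + 2 = 8)
z(I) = 8 + 2*I
Q = -135703 (Q = -3 + 2300*(-177 + 118) = -3 + 2300*(-59) = -3 - 135700 = -135703)
Q/z(h(-23, -25)) = -135703/(8 + 2*(-22)) = -135703/(8 - 44) = -135703/(-36) = -135703*(-1/36) = 135703/36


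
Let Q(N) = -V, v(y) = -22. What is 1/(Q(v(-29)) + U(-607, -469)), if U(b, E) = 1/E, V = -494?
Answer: 469/231685 ≈ 0.0020243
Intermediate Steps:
Q(N) = 494 (Q(N) = -1*(-494) = 494)
1/(Q(v(-29)) + U(-607, -469)) = 1/(494 + 1/(-469)) = 1/(494 - 1/469) = 1/(231685/469) = 469/231685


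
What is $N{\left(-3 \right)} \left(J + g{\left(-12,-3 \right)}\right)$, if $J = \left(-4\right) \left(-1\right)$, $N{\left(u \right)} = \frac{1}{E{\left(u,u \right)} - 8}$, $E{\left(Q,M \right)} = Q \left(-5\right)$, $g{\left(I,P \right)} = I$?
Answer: $- \frac{8}{7} \approx -1.1429$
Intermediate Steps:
$E{\left(Q,M \right)} = - 5 Q$
$N{\left(u \right)} = \frac{1}{-8 - 5 u}$ ($N{\left(u \right)} = \frac{1}{- 5 u - 8} = \frac{1}{-8 - 5 u}$)
$J = 4$
$N{\left(-3 \right)} \left(J + g{\left(-12,-3 \right)}\right) = - \frac{1}{8 + 5 \left(-3\right)} \left(4 - 12\right) = - \frac{1}{8 - 15} \left(-8\right) = - \frac{1}{-7} \left(-8\right) = \left(-1\right) \left(- \frac{1}{7}\right) \left(-8\right) = \frac{1}{7} \left(-8\right) = - \frac{8}{7}$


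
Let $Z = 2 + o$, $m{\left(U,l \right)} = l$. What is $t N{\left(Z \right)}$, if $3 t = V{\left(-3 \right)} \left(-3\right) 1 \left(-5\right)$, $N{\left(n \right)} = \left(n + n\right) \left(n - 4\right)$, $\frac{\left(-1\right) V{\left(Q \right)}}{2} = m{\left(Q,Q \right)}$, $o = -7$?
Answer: $2700$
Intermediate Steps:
$V{\left(Q \right)} = - 2 Q$
$Z = -5$ ($Z = 2 - 7 = -5$)
$N{\left(n \right)} = 2 n \left(-4 + n\right)$
$t = 30$ ($t = \frac{\left(-2\right) \left(-3\right) \left(-3\right) 1 \left(-5\right)}{3} = \frac{6 \left(-3\right) 1 \left(-5\right)}{3} = \frac{\left(-18\right) 1 \left(-5\right)}{3} = \frac{\left(-18\right) \left(-5\right)}{3} = \frac{1}{3} \cdot 90 = 30$)
$t N{\left(Z \right)} = 30 \cdot 2 \left(-5\right) \left(-4 - 5\right) = 30 \cdot 2 \left(-5\right) \left(-9\right) = 30 \cdot 90 = 2700$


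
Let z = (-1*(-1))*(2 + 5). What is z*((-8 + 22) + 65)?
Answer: 553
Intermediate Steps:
z = 7 (z = 1*7 = 7)
z*((-8 + 22) + 65) = 7*((-8 + 22) + 65) = 7*(14 + 65) = 7*79 = 553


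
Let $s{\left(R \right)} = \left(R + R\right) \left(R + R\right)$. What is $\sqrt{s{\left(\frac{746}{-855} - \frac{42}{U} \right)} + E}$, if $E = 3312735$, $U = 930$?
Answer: $\frac{\sqrt{2327248477776691}}{26505} \approx 1820.1$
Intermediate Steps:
$s{\left(R \right)} = 4 R^{2}$ ($s{\left(R \right)} = 2 R 2 R = 4 R^{2}$)
$\sqrt{s{\left(\frac{746}{-855} - \frac{42}{U} \right)} + E} = \sqrt{4 \left(\frac{746}{-855} - \frac{42}{930}\right)^{2} + 3312735} = \sqrt{4 \left(746 \left(- \frac{1}{855}\right) - \frac{7}{155}\right)^{2} + 3312735} = \sqrt{4 \left(- \frac{746}{855} - \frac{7}{155}\right)^{2} + 3312735} = \sqrt{4 \left(- \frac{24323}{26505}\right)^{2} + 3312735} = \sqrt{4 \cdot \frac{591608329}{702515025} + 3312735} = \sqrt{\frac{2366433316}{702515025} + 3312735} = \sqrt{\frac{2327248477776691}{702515025}} = \frac{\sqrt{2327248477776691}}{26505}$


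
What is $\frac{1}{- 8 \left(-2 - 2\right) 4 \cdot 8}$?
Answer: $\frac{1}{1024} \approx 0.00097656$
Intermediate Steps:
$\frac{1}{- 8 \left(-2 - 2\right) 4 \cdot 8} = \frac{1}{- 8 \left(\left(-4\right) 4\right) 8} = \frac{1}{\left(-8\right) \left(-16\right) 8} = \frac{1}{128 \cdot 8} = \frac{1}{1024}$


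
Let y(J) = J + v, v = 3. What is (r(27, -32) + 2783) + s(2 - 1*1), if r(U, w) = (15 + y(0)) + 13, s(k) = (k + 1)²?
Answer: 2818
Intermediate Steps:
y(J) = 3 + J (y(J) = J + 3 = 3 + J)
s(k) = (1 + k)²
r(U, w) = 31 (r(U, w) = (15 + (3 + 0)) + 13 = (15 + 3) + 13 = 18 + 13 = 31)
(r(27, -32) + 2783) + s(2 - 1*1) = (31 + 2783) + (1 + (2 - 1*1))² = 2814 + (1 + (2 - 1))² = 2814 + (1 + 1)² = 2814 + 2² = 2814 + 4 = 2818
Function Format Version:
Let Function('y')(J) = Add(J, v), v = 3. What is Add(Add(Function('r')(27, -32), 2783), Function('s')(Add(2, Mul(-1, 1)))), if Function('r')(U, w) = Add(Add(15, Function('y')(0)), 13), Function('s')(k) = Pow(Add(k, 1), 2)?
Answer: 2818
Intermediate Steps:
Function('y')(J) = Add(3, J) (Function('y')(J) = Add(J, 3) = Add(3, J))
Function('s')(k) = Pow(Add(1, k), 2)
Function('r')(U, w) = 31 (Function('r')(U, w) = Add(Add(15, Add(3, 0)), 13) = Add(Add(15, 3), 13) = Add(18, 13) = 31)
Add(Add(Function('r')(27, -32), 2783), Function('s')(Add(2, Mul(-1, 1)))) = Add(Add(31, 2783), Pow(Add(1, Add(2, Mul(-1, 1))), 2)) = Add(2814, Pow(Add(1, Add(2, -1)), 2)) = Add(2814, Pow(Add(1, 1), 2)) = Add(2814, Pow(2, 2)) = Add(2814, 4) = 2818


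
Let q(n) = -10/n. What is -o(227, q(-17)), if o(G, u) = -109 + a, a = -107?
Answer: 216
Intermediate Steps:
o(G, u) = -216 (o(G, u) = -109 - 107 = -216)
-o(227, q(-17)) = -1*(-216) = 216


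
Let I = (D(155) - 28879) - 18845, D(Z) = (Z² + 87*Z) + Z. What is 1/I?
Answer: -1/10059 ≈ -9.9413e-5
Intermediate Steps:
D(Z) = Z² + 88*Z
I = -10059 (I = (155*(88 + 155) - 28879) - 18845 = (155*243 - 28879) - 18845 = (37665 - 28879) - 18845 = 8786 - 18845 = -10059)
1/I = 1/(-10059) = -1/10059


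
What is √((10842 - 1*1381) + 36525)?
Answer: √45986 ≈ 214.44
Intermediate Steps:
√((10842 - 1*1381) + 36525) = √((10842 - 1381) + 36525) = √(9461 + 36525) = √45986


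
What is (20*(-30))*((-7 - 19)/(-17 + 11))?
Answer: -2600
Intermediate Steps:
(20*(-30))*((-7 - 19)/(-17 + 11)) = -(-15600)/(-6) = -(-15600)*(-1)/6 = -600*13/3 = -2600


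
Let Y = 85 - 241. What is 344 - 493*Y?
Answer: 77252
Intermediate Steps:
Y = -156
344 - 493*Y = 344 - 493*(-156) = 344 + 76908 = 77252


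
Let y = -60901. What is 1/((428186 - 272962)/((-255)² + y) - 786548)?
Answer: -1031/810892182 ≈ -1.2714e-6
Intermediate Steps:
1/((428186 - 272962)/((-255)² + y) - 786548) = 1/((428186 - 272962)/((-255)² - 60901) - 786548) = 1/(155224/(65025 - 60901) - 786548) = 1/(155224/4124 - 786548) = 1/(155224*(1/4124) - 786548) = 1/(38806/1031 - 786548) = 1/(-810892182/1031) = -1031/810892182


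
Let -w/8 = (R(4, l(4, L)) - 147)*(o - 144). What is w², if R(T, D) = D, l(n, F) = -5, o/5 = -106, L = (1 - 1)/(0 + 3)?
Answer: 671717933056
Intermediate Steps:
L = 0 (L = 0/3 = 0*(⅓) = 0)
o = -530 (o = 5*(-106) = -530)
w = -819584 (w = -8*(-5 - 147)*(-530 - 144) = -(-1216)*(-674) = -8*102448 = -819584)
w² = (-819584)² = 671717933056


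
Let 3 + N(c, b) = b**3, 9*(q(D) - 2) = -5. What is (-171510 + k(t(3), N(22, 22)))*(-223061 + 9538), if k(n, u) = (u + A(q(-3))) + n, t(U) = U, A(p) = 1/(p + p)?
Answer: 893039235769/26 ≈ 3.4348e+10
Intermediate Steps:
q(D) = 13/9 (q(D) = 2 + (1/9)*(-5) = 2 - 5/9 = 13/9)
A(p) = 1/(2*p)
N(c, b) = -3 + b**3
k(n, u) = 9/26 + n + u (k(n, u) = (u + 1/(2*(13/9))) + n = (u + (1/2)*(9/13)) + n = (u + 9/26) + n = (9/26 + u) + n = 9/26 + n + u)
(-171510 + k(t(3), N(22, 22)))*(-223061 + 9538) = (-171510 + (9/26 + 3 + (-3 + 22**3)))*(-223061 + 9538) = (-171510 + (9/26 + 3 + (-3 + 10648)))*(-213523) = (-171510 + (9/26 + 3 + 10645))*(-213523) = (-171510 + 276857/26)*(-213523) = -4182403/26*(-213523) = 893039235769/26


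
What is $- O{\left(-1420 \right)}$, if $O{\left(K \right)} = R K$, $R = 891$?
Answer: $1265220$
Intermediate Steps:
$O{\left(K \right)} = 891 K$
$- O{\left(-1420 \right)} = - 891 \left(-1420\right) = \left(-1\right) \left(-1265220\right) = 1265220$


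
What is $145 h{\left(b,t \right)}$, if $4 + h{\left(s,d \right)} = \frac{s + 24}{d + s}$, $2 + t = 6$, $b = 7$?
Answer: $- \frac{1885}{11} \approx -171.36$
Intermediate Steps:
$t = 4$ ($t = -2 + 6 = 4$)
$h{\left(s,d \right)} = -4 + \frac{24 + s}{d + s}$ ($h{\left(s,d \right)} = -4 + \frac{s + 24}{d + s} = -4 + \frac{24 + s}{d + s}$)
$145 h{\left(b,t \right)} = 145 \frac{24 - 16 - 21}{4 + 7} = 145 \frac{24 - 16 - 21}{11} = 145 \cdot \frac{1}{11} \left(-13\right) = 145 \left(- \frac{13}{11}\right) = - \frac{1885}{11}$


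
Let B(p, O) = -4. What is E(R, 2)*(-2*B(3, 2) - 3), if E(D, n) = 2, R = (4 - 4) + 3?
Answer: 10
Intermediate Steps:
R = 3 (R = 0 + 3 = 3)
E(R, 2)*(-2*B(3, 2) - 3) = 2*(-2*(-4) - 3) = 2*(8 - 3) = 2*5 = 10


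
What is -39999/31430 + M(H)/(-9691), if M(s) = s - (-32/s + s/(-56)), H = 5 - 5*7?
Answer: -2319822277/1827528780 ≈ -1.2694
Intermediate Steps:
H = -30 (H = 5 - 35 = -30)
M(s) = 32/s + 57*s/56 (M(s) = s - (-32/s + s*(-1/56)) = s - (-32/s - s/56) = s + (32/s + s/56) = 32/s + 57*s/56)
-39999/31430 + M(H)/(-9691) = -39999/31430 + (32/(-30) + (57/56)*(-30))/(-9691) = -39999*1/31430 + (32*(-1/30) - 855/28)*(-1/9691) = -39999/31430 + (-16/15 - 855/28)*(-1/9691) = -39999/31430 - 13273/420*(-1/9691) = -39999/31430 + 13273/4070220 = -2319822277/1827528780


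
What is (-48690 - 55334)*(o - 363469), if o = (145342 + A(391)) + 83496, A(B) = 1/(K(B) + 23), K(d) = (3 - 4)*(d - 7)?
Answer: 5055752811008/361 ≈ 1.4005e+10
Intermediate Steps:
K(d) = 7 - d (K(d) = -(-7 + d) = 7 - d)
A(B) = 1/(30 - B) (A(B) = 1/((7 - B) + 23) = 1/(30 - B))
o = 82610517/361 (o = (145342 - 1/(-30 + 391)) + 83496 = (145342 - 1/361) + 83496 = 52468461/361 + 83496 = 82610517/361 ≈ 2.2884e+5)
(-48690 - 55334)*(o - 363469) = (-48690 - 55334)*(82610517/361 - 363469) = -104024*(-48601792/361) = 5055752811008/361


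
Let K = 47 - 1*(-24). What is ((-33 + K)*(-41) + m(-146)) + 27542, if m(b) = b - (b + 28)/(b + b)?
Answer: 3772289/146 ≈ 25838.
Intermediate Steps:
K = 71 (K = 47 + 24 = 71)
m(b) = b - (28 + b)/(2*b)
((-33 + K)*(-41) + m(-146)) + 27542 = ((-33 + 71)*(-41) + (-1/2 - 146 - 14/(-146))) + 27542 = (38*(-41) + (-1/2 - 146 - 14*(-1/146))) + 27542 = (-1558 + (-1/2 - 146 + 7/73)) + 27542 = (-1558 - 21375/146) + 27542 = -248843/146 + 27542 = 3772289/146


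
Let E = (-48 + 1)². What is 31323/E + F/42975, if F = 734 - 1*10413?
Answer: 1324725014/94931775 ≈ 13.954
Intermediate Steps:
F = -9679 (F = 734 - 10413 = -9679)
E = 2209 (E = (-47)² = 2209)
31323/E + F/42975 = 31323/2209 - 9679/42975 = 1324725014/94931775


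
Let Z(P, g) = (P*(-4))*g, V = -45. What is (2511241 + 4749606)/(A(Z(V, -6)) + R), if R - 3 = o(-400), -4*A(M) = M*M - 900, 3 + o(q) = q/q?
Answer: -7260847/291374 ≈ -24.919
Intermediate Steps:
Z(P, g) = -4*P*g (Z(P, g) = (-4*P)*g = -4*P*g)
o(q) = -2 (o(q) = -3 + q/q = -3 + 1 = -2)
A(M) = 225 - M²/4 (A(M) = -(M*M - 900)/4 = -(M² - 900)/4 = -(-900 + M²)/4 = 225 - M²/4)
R = 1 (R = 3 - 2 = 1)
(2511241 + 4749606)/(A(Z(V, -6)) + R) = (2511241 + 4749606)/((225 - (-4*(-45)*(-6))²/4) + 1) = 7260847/((225 - ¼*(-1080)²) + 1) = 7260847/((225 - ¼*1166400) + 1) = 7260847/((225 - 291600) + 1) = 7260847/(-291375 + 1) = 7260847/(-291374) = 7260847*(-1/291374) = -7260847/291374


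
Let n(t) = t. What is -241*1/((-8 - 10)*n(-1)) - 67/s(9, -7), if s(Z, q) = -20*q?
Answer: -17473/1260 ≈ -13.867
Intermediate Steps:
-241*1/((-8 - 10)*n(-1)) - 67/s(9, -7) = -241*(-1/(-8 - 10)) - 67/((-20*(-7))) = -241/((-18*(-1))) - 67/140 = -241/18 - 67*1/140 = -241*1/18 - 67/140 = -241/18 - 67/140 = -17473/1260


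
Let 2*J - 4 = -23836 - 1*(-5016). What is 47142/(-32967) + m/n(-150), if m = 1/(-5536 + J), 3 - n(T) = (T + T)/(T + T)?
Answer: -17395223/12164416 ≈ -1.4300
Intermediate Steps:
J = -9408 (J = 2 + (-23836 - 1*(-5016))/2 = 2 + (-23836 + 5016)/2 = 2 + (½)*(-18820) = 2 - 9410 = -9408)
n(T) = 2 (n(T) = 3 - (T + T)/(T + T) = 3 - 2*T/(2*T) = 3 - 2*T*1/(2*T) = 3 - 1*1 = 3 - 1 = 2)
m = -1/14944 (m = 1/(-5536 - 9408) = 1/(-14944) = -1/14944 ≈ -6.6916e-5)
47142/(-32967) + m/n(-150) = 47142/(-32967) - 1/14944/2 = 47142*(-1/32967) - 1/14944*½ = -582/407 - 1/29888 = -17395223/12164416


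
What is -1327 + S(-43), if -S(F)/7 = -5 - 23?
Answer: -1131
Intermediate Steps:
S(F) = 196 (S(F) = -7*(-5 - 23) = -7*(-28) = 196)
-1327 + S(-43) = -1327 + 196 = -1131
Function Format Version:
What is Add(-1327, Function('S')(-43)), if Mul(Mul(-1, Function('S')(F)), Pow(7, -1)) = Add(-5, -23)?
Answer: -1131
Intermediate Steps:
Function('S')(F) = 196 (Function('S')(F) = Mul(-7, Add(-5, -23)) = Mul(-7, -28) = 196)
Add(-1327, Function('S')(-43)) = Add(-1327, 196) = -1131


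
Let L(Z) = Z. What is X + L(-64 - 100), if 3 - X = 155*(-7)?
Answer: 924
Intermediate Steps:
X = 1088 (X = 3 - 155*(-7) = 3 - 1*(-1085) = 3 + 1085 = 1088)
X + L(-64 - 100) = 1088 + (-64 - 100) = 1088 - 164 = 924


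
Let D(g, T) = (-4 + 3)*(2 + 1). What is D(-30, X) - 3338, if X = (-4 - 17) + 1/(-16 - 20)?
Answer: -3341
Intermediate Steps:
X = -757/36 (X = -21 + 1/(-36) = -21 - 1/36 = -757/36 ≈ -21.028)
D(g, T) = -3 (D(g, T) = -1*3 = -3)
D(-30, X) - 3338 = -3 - 3338 = -3341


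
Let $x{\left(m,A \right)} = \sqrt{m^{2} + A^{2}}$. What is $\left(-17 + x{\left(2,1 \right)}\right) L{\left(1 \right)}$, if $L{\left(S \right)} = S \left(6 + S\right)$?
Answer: $-119 + 7 \sqrt{5} \approx -103.35$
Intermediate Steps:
$x{\left(m,A \right)} = \sqrt{A^{2} + m^{2}}$
$\left(-17 + x{\left(2,1 \right)}\right) L{\left(1 \right)} = \left(-17 + \sqrt{1^{2} + 2^{2}}\right) 1 \left(6 + 1\right) = \left(-17 + \sqrt{1 + 4}\right) 1 \cdot 7 = \left(-17 + \sqrt{5}\right) 7 = -119 + 7 \sqrt{5}$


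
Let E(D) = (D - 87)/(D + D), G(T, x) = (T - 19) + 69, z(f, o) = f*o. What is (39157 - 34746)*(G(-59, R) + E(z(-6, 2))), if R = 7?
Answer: -172029/8 ≈ -21504.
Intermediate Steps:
G(T, x) = 50 + T (G(T, x) = (-19 + T) + 69 = 50 + T)
E(D) = (-87 + D)/(2*D) (E(D) = (-87 + D)/((2*D)) = (-87 + D)*(1/(2*D)) = (-87 + D)/(2*D))
(39157 - 34746)*(G(-59, R) + E(z(-6, 2))) = (39157 - 34746)*((50 - 59) + (-87 - 6*2)/(2*((-6*2)))) = 4411*(-9 + (½)*(-87 - 12)/(-12)) = 4411*(-9 + (½)*(-1/12)*(-99)) = 4411*(-9 + 33/8) = 4411*(-39/8) = -172029/8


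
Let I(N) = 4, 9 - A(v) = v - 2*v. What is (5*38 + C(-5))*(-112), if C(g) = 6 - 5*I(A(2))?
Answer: -19712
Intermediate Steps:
A(v) = 9 + v (A(v) = 9 - (v - 2*v) = 9 - (-1)*v = 9 + v)
C(g) = -14 (C(g) = 6 - 5*4 = 6 - 20 = -14)
(5*38 + C(-5))*(-112) = (5*38 - 14)*(-112) = (190 - 14)*(-112) = 176*(-112) = -19712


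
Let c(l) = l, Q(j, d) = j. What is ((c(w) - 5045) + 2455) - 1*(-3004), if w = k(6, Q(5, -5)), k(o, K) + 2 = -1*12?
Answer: 400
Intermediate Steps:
k(o, K) = -14 (k(o, K) = -2 - 1*12 = -2 - 12 = -14)
w = -14
((c(w) - 5045) + 2455) - 1*(-3004) = ((-14 - 5045) + 2455) - 1*(-3004) = (-5059 + 2455) + 3004 = -2604 + 3004 = 400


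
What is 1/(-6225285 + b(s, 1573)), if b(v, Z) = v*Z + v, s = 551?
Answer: -1/5358011 ≈ -1.8664e-7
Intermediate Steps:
b(v, Z) = v + Z*v (b(v, Z) = Z*v + v = v + Z*v)
1/(-6225285 + b(s, 1573)) = 1/(-6225285 + 551*(1 + 1573)) = 1/(-6225285 + 551*1574) = 1/(-6225285 + 867274) = 1/(-5358011) = -1/5358011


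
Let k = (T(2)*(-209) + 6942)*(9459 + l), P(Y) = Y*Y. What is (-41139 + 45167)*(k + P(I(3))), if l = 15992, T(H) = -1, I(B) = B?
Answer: 733096443080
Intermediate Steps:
P(Y) = Y**2
k = 182000101 (k = (-1*(-209) + 6942)*(9459 + 15992) = (209 + 6942)*25451 = 7151*25451 = 182000101)
(-41139 + 45167)*(k + P(I(3))) = (-41139 + 45167)*(182000101 + 3**2) = 4028*(182000101 + 9) = 4028*182000110 = 733096443080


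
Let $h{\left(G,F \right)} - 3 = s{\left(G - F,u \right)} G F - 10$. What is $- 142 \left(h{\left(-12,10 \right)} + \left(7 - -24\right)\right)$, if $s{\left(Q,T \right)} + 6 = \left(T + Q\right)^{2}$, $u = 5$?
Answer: $4818912$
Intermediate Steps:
$s{\left(Q,T \right)} = -6 + \left(Q + T\right)^{2}$ ($s{\left(Q,T \right)} = -6 + \left(T + Q\right)^{2} = -6 + \left(Q + T\right)^{2}$)
$h{\left(G,F \right)} = -7 + F G \left(-6 + \left(5 + G - F\right)^{2}\right)$ ($h{\left(G,F \right)} = 3 + \left(\left(-6 + \left(\left(G - F\right) + 5\right)^{2}\right) G F - 10\right) = 3 + \left(\left(-6 + \left(5 + G - F\right)^{2}\right) G F - 10\right) = 3 + \left(G \left(-6 + \left(5 + G - F\right)^{2}\right) F - 10\right) = 3 + \left(F G \left(-6 + \left(5 + G - F\right)^{2}\right) - 10\right) = 3 + \left(-10 + F G \left(-6 + \left(5 + G - F\right)^{2}\right)\right) = -7 + F G \left(-6 + \left(5 + G - F\right)^{2}\right)$)
$- 142 \left(h{\left(-12,10 \right)} + \left(7 - -24\right)\right) = - 142 \left(\left(-7 + 10 \left(-12\right) \left(-6 + \left(5 - 12 - 10\right)^{2}\right)\right) + \left(7 - -24\right)\right) = - 142 \left(\left(-7 + 10 \left(-12\right) \left(-6 + \left(5 - 12 - 10\right)^{2}\right)\right) + \left(7 + 24\right)\right) = - 142 \left(\left(-7 + 10 \left(-12\right) \left(-6 + \left(-17\right)^{2}\right)\right) + 31\right) = - 142 \left(\left(-7 + 10 \left(-12\right) \left(-6 + 289\right)\right) + 31\right) = - 142 \left(\left(-7 + 10 \left(-12\right) 283\right) + 31\right) = - 142 \left(\left(-7 - 33960\right) + 31\right) = - 142 \left(-33967 + 31\right) = \left(-142\right) \left(-33936\right) = 4818912$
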